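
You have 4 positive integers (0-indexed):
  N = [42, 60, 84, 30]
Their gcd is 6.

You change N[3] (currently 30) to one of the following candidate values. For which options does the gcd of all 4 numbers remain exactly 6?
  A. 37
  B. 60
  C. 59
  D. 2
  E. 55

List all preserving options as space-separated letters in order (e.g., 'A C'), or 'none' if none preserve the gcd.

Old gcd = 6; gcd of others (without N[3]) = 6
New gcd for candidate v: gcd(6, v). Preserves old gcd iff gcd(6, v) = 6.
  Option A: v=37, gcd(6,37)=1 -> changes
  Option B: v=60, gcd(6,60)=6 -> preserves
  Option C: v=59, gcd(6,59)=1 -> changes
  Option D: v=2, gcd(6,2)=2 -> changes
  Option E: v=55, gcd(6,55)=1 -> changes

Answer: B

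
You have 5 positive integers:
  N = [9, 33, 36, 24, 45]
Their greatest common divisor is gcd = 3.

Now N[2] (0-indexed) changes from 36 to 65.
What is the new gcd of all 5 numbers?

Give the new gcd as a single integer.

Numbers: [9, 33, 36, 24, 45], gcd = 3
Change: index 2, 36 -> 65
gcd of the OTHER numbers (without index 2): gcd([9, 33, 24, 45]) = 3
New gcd = gcd(g_others, new_val) = gcd(3, 65) = 1

Answer: 1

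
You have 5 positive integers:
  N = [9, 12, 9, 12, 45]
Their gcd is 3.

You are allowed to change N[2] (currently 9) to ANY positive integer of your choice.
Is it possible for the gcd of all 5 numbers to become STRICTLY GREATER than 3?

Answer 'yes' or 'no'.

Current gcd = 3
gcd of all OTHER numbers (without N[2]=9): gcd([9, 12, 12, 45]) = 3
The new gcd after any change is gcd(3, new_value).
This can be at most 3.
Since 3 = old gcd 3, the gcd can only stay the same or decrease.

Answer: no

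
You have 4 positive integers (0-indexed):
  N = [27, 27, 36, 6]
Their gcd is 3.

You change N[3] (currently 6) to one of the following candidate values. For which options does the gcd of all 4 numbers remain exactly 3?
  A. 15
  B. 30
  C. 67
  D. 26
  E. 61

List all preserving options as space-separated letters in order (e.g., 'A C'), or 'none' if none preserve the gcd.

Old gcd = 3; gcd of others (without N[3]) = 9
New gcd for candidate v: gcd(9, v). Preserves old gcd iff gcd(9, v) = 3.
  Option A: v=15, gcd(9,15)=3 -> preserves
  Option B: v=30, gcd(9,30)=3 -> preserves
  Option C: v=67, gcd(9,67)=1 -> changes
  Option D: v=26, gcd(9,26)=1 -> changes
  Option E: v=61, gcd(9,61)=1 -> changes

Answer: A B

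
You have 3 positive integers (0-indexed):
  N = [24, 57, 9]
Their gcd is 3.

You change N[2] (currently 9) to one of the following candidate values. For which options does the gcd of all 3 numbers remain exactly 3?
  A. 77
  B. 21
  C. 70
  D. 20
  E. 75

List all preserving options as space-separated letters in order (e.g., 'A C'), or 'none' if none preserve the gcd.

Answer: B E

Derivation:
Old gcd = 3; gcd of others (without N[2]) = 3
New gcd for candidate v: gcd(3, v). Preserves old gcd iff gcd(3, v) = 3.
  Option A: v=77, gcd(3,77)=1 -> changes
  Option B: v=21, gcd(3,21)=3 -> preserves
  Option C: v=70, gcd(3,70)=1 -> changes
  Option D: v=20, gcd(3,20)=1 -> changes
  Option E: v=75, gcd(3,75)=3 -> preserves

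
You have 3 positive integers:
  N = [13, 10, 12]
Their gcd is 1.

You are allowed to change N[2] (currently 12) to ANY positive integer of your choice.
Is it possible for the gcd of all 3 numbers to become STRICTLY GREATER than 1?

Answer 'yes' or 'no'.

Answer: no

Derivation:
Current gcd = 1
gcd of all OTHER numbers (without N[2]=12): gcd([13, 10]) = 1
The new gcd after any change is gcd(1, new_value).
This can be at most 1.
Since 1 = old gcd 1, the gcd can only stay the same or decrease.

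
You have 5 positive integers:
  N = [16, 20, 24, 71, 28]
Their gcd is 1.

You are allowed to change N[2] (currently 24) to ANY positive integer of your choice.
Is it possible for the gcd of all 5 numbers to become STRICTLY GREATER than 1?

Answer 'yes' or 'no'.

Current gcd = 1
gcd of all OTHER numbers (without N[2]=24): gcd([16, 20, 71, 28]) = 1
The new gcd after any change is gcd(1, new_value).
This can be at most 1.
Since 1 = old gcd 1, the gcd can only stay the same or decrease.

Answer: no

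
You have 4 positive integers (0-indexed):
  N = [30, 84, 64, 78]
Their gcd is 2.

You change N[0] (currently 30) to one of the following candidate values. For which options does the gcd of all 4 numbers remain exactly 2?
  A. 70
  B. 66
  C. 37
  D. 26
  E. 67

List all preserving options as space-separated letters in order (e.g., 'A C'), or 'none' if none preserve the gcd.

Old gcd = 2; gcd of others (without N[0]) = 2
New gcd for candidate v: gcd(2, v). Preserves old gcd iff gcd(2, v) = 2.
  Option A: v=70, gcd(2,70)=2 -> preserves
  Option B: v=66, gcd(2,66)=2 -> preserves
  Option C: v=37, gcd(2,37)=1 -> changes
  Option D: v=26, gcd(2,26)=2 -> preserves
  Option E: v=67, gcd(2,67)=1 -> changes

Answer: A B D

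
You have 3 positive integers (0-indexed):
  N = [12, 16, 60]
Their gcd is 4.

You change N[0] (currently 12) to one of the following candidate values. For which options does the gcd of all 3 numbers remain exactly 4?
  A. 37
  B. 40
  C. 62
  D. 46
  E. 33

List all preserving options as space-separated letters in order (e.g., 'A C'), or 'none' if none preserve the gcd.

Old gcd = 4; gcd of others (without N[0]) = 4
New gcd for candidate v: gcd(4, v). Preserves old gcd iff gcd(4, v) = 4.
  Option A: v=37, gcd(4,37)=1 -> changes
  Option B: v=40, gcd(4,40)=4 -> preserves
  Option C: v=62, gcd(4,62)=2 -> changes
  Option D: v=46, gcd(4,46)=2 -> changes
  Option E: v=33, gcd(4,33)=1 -> changes

Answer: B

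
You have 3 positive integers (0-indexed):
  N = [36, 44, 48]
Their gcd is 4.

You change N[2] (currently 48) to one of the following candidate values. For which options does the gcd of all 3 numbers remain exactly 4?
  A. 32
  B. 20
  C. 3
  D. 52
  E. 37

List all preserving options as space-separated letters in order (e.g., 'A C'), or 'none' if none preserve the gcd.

Old gcd = 4; gcd of others (without N[2]) = 4
New gcd for candidate v: gcd(4, v). Preserves old gcd iff gcd(4, v) = 4.
  Option A: v=32, gcd(4,32)=4 -> preserves
  Option B: v=20, gcd(4,20)=4 -> preserves
  Option C: v=3, gcd(4,3)=1 -> changes
  Option D: v=52, gcd(4,52)=4 -> preserves
  Option E: v=37, gcd(4,37)=1 -> changes

Answer: A B D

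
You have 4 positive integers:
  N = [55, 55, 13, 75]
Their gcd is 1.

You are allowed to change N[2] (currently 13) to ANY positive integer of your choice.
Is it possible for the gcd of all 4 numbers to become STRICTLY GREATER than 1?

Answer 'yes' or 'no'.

Answer: yes

Derivation:
Current gcd = 1
gcd of all OTHER numbers (without N[2]=13): gcd([55, 55, 75]) = 5
The new gcd after any change is gcd(5, new_value).
This can be at most 5.
Since 5 > old gcd 1, the gcd CAN increase (e.g., set N[2] = 5).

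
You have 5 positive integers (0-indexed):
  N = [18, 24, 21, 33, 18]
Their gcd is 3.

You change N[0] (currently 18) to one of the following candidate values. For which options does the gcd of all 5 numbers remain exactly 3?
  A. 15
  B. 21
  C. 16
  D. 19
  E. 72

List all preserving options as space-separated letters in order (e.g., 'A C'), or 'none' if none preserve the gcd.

Answer: A B E

Derivation:
Old gcd = 3; gcd of others (without N[0]) = 3
New gcd for candidate v: gcd(3, v). Preserves old gcd iff gcd(3, v) = 3.
  Option A: v=15, gcd(3,15)=3 -> preserves
  Option B: v=21, gcd(3,21)=3 -> preserves
  Option C: v=16, gcd(3,16)=1 -> changes
  Option D: v=19, gcd(3,19)=1 -> changes
  Option E: v=72, gcd(3,72)=3 -> preserves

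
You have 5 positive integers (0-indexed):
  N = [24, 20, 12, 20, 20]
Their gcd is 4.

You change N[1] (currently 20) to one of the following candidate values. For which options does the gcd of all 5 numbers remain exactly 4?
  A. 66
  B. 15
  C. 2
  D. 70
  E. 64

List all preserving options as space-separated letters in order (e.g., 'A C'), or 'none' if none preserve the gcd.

Old gcd = 4; gcd of others (without N[1]) = 4
New gcd for candidate v: gcd(4, v). Preserves old gcd iff gcd(4, v) = 4.
  Option A: v=66, gcd(4,66)=2 -> changes
  Option B: v=15, gcd(4,15)=1 -> changes
  Option C: v=2, gcd(4,2)=2 -> changes
  Option D: v=70, gcd(4,70)=2 -> changes
  Option E: v=64, gcd(4,64)=4 -> preserves

Answer: E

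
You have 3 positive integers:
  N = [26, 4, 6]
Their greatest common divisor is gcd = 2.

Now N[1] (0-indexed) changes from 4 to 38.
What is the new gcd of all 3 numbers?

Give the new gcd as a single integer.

Numbers: [26, 4, 6], gcd = 2
Change: index 1, 4 -> 38
gcd of the OTHER numbers (without index 1): gcd([26, 6]) = 2
New gcd = gcd(g_others, new_val) = gcd(2, 38) = 2

Answer: 2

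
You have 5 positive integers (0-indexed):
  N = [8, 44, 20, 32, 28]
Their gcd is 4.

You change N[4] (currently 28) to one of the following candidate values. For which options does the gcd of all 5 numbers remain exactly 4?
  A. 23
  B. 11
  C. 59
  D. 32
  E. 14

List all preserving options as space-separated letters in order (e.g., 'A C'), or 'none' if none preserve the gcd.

Old gcd = 4; gcd of others (without N[4]) = 4
New gcd for candidate v: gcd(4, v). Preserves old gcd iff gcd(4, v) = 4.
  Option A: v=23, gcd(4,23)=1 -> changes
  Option B: v=11, gcd(4,11)=1 -> changes
  Option C: v=59, gcd(4,59)=1 -> changes
  Option D: v=32, gcd(4,32)=4 -> preserves
  Option E: v=14, gcd(4,14)=2 -> changes

Answer: D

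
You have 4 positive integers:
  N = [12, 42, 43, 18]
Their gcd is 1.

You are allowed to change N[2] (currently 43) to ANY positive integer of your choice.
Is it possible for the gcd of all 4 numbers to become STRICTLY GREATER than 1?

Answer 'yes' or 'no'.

Current gcd = 1
gcd of all OTHER numbers (without N[2]=43): gcd([12, 42, 18]) = 6
The new gcd after any change is gcd(6, new_value).
This can be at most 6.
Since 6 > old gcd 1, the gcd CAN increase (e.g., set N[2] = 6).

Answer: yes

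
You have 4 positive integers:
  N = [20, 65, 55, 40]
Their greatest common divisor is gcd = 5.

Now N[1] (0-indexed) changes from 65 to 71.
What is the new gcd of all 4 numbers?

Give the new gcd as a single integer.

Answer: 1

Derivation:
Numbers: [20, 65, 55, 40], gcd = 5
Change: index 1, 65 -> 71
gcd of the OTHER numbers (without index 1): gcd([20, 55, 40]) = 5
New gcd = gcd(g_others, new_val) = gcd(5, 71) = 1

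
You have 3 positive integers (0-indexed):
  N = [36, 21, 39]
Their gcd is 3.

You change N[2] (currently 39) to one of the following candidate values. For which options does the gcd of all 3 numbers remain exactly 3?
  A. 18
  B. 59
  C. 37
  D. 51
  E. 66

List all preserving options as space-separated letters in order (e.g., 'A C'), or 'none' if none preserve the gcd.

Old gcd = 3; gcd of others (without N[2]) = 3
New gcd for candidate v: gcd(3, v). Preserves old gcd iff gcd(3, v) = 3.
  Option A: v=18, gcd(3,18)=3 -> preserves
  Option B: v=59, gcd(3,59)=1 -> changes
  Option C: v=37, gcd(3,37)=1 -> changes
  Option D: v=51, gcd(3,51)=3 -> preserves
  Option E: v=66, gcd(3,66)=3 -> preserves

Answer: A D E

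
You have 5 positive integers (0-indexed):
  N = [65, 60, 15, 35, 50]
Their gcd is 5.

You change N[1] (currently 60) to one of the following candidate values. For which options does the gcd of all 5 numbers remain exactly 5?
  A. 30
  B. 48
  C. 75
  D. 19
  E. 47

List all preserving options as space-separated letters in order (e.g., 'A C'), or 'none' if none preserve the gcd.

Old gcd = 5; gcd of others (without N[1]) = 5
New gcd for candidate v: gcd(5, v). Preserves old gcd iff gcd(5, v) = 5.
  Option A: v=30, gcd(5,30)=5 -> preserves
  Option B: v=48, gcd(5,48)=1 -> changes
  Option C: v=75, gcd(5,75)=5 -> preserves
  Option D: v=19, gcd(5,19)=1 -> changes
  Option E: v=47, gcd(5,47)=1 -> changes

Answer: A C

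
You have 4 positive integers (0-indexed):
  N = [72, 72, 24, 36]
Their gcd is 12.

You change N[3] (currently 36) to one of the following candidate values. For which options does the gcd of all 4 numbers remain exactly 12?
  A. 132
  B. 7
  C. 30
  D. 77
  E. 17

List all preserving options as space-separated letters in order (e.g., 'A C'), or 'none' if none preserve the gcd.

Old gcd = 12; gcd of others (without N[3]) = 24
New gcd for candidate v: gcd(24, v). Preserves old gcd iff gcd(24, v) = 12.
  Option A: v=132, gcd(24,132)=12 -> preserves
  Option B: v=7, gcd(24,7)=1 -> changes
  Option C: v=30, gcd(24,30)=6 -> changes
  Option D: v=77, gcd(24,77)=1 -> changes
  Option E: v=17, gcd(24,17)=1 -> changes

Answer: A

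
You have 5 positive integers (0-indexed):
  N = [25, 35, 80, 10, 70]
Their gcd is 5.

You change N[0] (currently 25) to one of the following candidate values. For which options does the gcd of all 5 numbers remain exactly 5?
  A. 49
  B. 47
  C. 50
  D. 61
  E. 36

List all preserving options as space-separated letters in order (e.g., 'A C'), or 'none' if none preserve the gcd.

Old gcd = 5; gcd of others (without N[0]) = 5
New gcd for candidate v: gcd(5, v). Preserves old gcd iff gcd(5, v) = 5.
  Option A: v=49, gcd(5,49)=1 -> changes
  Option B: v=47, gcd(5,47)=1 -> changes
  Option C: v=50, gcd(5,50)=5 -> preserves
  Option D: v=61, gcd(5,61)=1 -> changes
  Option E: v=36, gcd(5,36)=1 -> changes

Answer: C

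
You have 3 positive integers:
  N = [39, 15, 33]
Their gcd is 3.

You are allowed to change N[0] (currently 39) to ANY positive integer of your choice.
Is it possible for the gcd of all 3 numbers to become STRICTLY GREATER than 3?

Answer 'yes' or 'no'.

Answer: no

Derivation:
Current gcd = 3
gcd of all OTHER numbers (without N[0]=39): gcd([15, 33]) = 3
The new gcd after any change is gcd(3, new_value).
This can be at most 3.
Since 3 = old gcd 3, the gcd can only stay the same or decrease.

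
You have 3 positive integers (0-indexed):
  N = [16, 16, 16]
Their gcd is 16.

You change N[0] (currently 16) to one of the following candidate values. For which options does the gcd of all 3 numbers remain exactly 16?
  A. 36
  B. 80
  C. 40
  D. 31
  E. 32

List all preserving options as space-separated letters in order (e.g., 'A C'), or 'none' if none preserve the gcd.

Answer: B E

Derivation:
Old gcd = 16; gcd of others (without N[0]) = 16
New gcd for candidate v: gcd(16, v). Preserves old gcd iff gcd(16, v) = 16.
  Option A: v=36, gcd(16,36)=4 -> changes
  Option B: v=80, gcd(16,80)=16 -> preserves
  Option C: v=40, gcd(16,40)=8 -> changes
  Option D: v=31, gcd(16,31)=1 -> changes
  Option E: v=32, gcd(16,32)=16 -> preserves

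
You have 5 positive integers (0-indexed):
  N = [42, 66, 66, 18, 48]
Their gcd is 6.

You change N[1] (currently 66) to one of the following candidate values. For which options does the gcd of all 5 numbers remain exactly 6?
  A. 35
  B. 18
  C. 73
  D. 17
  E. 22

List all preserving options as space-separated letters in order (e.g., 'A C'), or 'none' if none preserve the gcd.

Old gcd = 6; gcd of others (without N[1]) = 6
New gcd for candidate v: gcd(6, v). Preserves old gcd iff gcd(6, v) = 6.
  Option A: v=35, gcd(6,35)=1 -> changes
  Option B: v=18, gcd(6,18)=6 -> preserves
  Option C: v=73, gcd(6,73)=1 -> changes
  Option D: v=17, gcd(6,17)=1 -> changes
  Option E: v=22, gcd(6,22)=2 -> changes

Answer: B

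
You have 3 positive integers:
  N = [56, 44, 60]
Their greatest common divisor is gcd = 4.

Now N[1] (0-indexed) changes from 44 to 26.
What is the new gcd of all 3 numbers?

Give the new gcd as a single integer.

Numbers: [56, 44, 60], gcd = 4
Change: index 1, 44 -> 26
gcd of the OTHER numbers (without index 1): gcd([56, 60]) = 4
New gcd = gcd(g_others, new_val) = gcd(4, 26) = 2

Answer: 2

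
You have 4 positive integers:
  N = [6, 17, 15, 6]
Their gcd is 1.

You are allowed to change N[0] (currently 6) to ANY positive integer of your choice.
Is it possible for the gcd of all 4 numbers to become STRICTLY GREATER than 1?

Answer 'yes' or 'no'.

Current gcd = 1
gcd of all OTHER numbers (without N[0]=6): gcd([17, 15, 6]) = 1
The new gcd after any change is gcd(1, new_value).
This can be at most 1.
Since 1 = old gcd 1, the gcd can only stay the same or decrease.

Answer: no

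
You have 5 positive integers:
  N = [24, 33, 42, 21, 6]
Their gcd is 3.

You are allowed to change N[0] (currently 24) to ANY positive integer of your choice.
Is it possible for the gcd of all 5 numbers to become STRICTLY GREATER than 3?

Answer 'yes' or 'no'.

Answer: no

Derivation:
Current gcd = 3
gcd of all OTHER numbers (without N[0]=24): gcd([33, 42, 21, 6]) = 3
The new gcd after any change is gcd(3, new_value).
This can be at most 3.
Since 3 = old gcd 3, the gcd can only stay the same or decrease.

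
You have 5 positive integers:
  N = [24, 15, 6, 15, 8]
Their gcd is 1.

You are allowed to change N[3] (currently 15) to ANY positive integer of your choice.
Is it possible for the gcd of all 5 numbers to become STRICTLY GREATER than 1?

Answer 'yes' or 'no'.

Current gcd = 1
gcd of all OTHER numbers (without N[3]=15): gcd([24, 15, 6, 8]) = 1
The new gcd after any change is gcd(1, new_value).
This can be at most 1.
Since 1 = old gcd 1, the gcd can only stay the same or decrease.

Answer: no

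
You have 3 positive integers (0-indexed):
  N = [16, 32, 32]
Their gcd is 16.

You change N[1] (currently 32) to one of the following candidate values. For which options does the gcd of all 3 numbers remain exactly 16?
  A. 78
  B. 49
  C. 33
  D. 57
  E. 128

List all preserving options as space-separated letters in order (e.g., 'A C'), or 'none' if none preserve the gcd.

Answer: E

Derivation:
Old gcd = 16; gcd of others (without N[1]) = 16
New gcd for candidate v: gcd(16, v). Preserves old gcd iff gcd(16, v) = 16.
  Option A: v=78, gcd(16,78)=2 -> changes
  Option B: v=49, gcd(16,49)=1 -> changes
  Option C: v=33, gcd(16,33)=1 -> changes
  Option D: v=57, gcd(16,57)=1 -> changes
  Option E: v=128, gcd(16,128)=16 -> preserves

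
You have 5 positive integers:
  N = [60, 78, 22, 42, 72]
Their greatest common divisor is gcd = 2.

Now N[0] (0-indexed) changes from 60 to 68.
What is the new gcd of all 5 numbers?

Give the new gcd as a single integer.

Numbers: [60, 78, 22, 42, 72], gcd = 2
Change: index 0, 60 -> 68
gcd of the OTHER numbers (without index 0): gcd([78, 22, 42, 72]) = 2
New gcd = gcd(g_others, new_val) = gcd(2, 68) = 2

Answer: 2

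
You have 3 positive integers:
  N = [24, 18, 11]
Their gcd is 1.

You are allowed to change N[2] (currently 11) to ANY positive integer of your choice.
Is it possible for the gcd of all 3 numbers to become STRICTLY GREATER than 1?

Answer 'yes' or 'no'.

Answer: yes

Derivation:
Current gcd = 1
gcd of all OTHER numbers (without N[2]=11): gcd([24, 18]) = 6
The new gcd after any change is gcd(6, new_value).
This can be at most 6.
Since 6 > old gcd 1, the gcd CAN increase (e.g., set N[2] = 6).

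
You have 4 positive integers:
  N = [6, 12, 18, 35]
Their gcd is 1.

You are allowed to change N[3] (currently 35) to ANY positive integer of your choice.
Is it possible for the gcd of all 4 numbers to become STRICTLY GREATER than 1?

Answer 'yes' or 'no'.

Current gcd = 1
gcd of all OTHER numbers (without N[3]=35): gcd([6, 12, 18]) = 6
The new gcd after any change is gcd(6, new_value).
This can be at most 6.
Since 6 > old gcd 1, the gcd CAN increase (e.g., set N[3] = 6).

Answer: yes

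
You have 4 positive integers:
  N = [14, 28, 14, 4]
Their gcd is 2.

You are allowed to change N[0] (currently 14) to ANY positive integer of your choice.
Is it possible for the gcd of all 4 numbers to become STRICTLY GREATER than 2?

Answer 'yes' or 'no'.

Current gcd = 2
gcd of all OTHER numbers (without N[0]=14): gcd([28, 14, 4]) = 2
The new gcd after any change is gcd(2, new_value).
This can be at most 2.
Since 2 = old gcd 2, the gcd can only stay the same or decrease.

Answer: no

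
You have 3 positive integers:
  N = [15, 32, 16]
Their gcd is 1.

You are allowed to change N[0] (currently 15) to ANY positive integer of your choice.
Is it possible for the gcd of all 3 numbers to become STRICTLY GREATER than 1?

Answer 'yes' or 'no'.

Answer: yes

Derivation:
Current gcd = 1
gcd of all OTHER numbers (without N[0]=15): gcd([32, 16]) = 16
The new gcd after any change is gcd(16, new_value).
This can be at most 16.
Since 16 > old gcd 1, the gcd CAN increase (e.g., set N[0] = 16).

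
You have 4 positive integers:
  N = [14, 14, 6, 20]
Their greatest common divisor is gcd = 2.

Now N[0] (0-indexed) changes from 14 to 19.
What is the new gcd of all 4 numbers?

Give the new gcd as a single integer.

Answer: 1

Derivation:
Numbers: [14, 14, 6, 20], gcd = 2
Change: index 0, 14 -> 19
gcd of the OTHER numbers (without index 0): gcd([14, 6, 20]) = 2
New gcd = gcd(g_others, new_val) = gcd(2, 19) = 1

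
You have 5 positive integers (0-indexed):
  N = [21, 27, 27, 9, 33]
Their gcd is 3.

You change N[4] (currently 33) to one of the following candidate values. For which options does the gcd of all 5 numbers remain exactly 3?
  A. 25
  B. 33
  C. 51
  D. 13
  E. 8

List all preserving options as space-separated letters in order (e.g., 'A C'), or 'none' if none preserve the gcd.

Old gcd = 3; gcd of others (without N[4]) = 3
New gcd for candidate v: gcd(3, v). Preserves old gcd iff gcd(3, v) = 3.
  Option A: v=25, gcd(3,25)=1 -> changes
  Option B: v=33, gcd(3,33)=3 -> preserves
  Option C: v=51, gcd(3,51)=3 -> preserves
  Option D: v=13, gcd(3,13)=1 -> changes
  Option E: v=8, gcd(3,8)=1 -> changes

Answer: B C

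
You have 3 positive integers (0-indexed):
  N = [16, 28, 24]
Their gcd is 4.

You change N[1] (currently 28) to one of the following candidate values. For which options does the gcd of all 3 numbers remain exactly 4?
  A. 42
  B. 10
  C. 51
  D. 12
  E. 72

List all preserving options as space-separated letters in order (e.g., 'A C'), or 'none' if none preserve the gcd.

Answer: D

Derivation:
Old gcd = 4; gcd of others (without N[1]) = 8
New gcd for candidate v: gcd(8, v). Preserves old gcd iff gcd(8, v) = 4.
  Option A: v=42, gcd(8,42)=2 -> changes
  Option B: v=10, gcd(8,10)=2 -> changes
  Option C: v=51, gcd(8,51)=1 -> changes
  Option D: v=12, gcd(8,12)=4 -> preserves
  Option E: v=72, gcd(8,72)=8 -> changes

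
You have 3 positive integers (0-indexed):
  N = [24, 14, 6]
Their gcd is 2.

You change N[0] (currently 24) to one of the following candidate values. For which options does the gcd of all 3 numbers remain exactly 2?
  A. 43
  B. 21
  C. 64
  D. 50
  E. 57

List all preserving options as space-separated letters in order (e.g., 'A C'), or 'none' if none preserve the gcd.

Answer: C D

Derivation:
Old gcd = 2; gcd of others (without N[0]) = 2
New gcd for candidate v: gcd(2, v). Preserves old gcd iff gcd(2, v) = 2.
  Option A: v=43, gcd(2,43)=1 -> changes
  Option B: v=21, gcd(2,21)=1 -> changes
  Option C: v=64, gcd(2,64)=2 -> preserves
  Option D: v=50, gcd(2,50)=2 -> preserves
  Option E: v=57, gcd(2,57)=1 -> changes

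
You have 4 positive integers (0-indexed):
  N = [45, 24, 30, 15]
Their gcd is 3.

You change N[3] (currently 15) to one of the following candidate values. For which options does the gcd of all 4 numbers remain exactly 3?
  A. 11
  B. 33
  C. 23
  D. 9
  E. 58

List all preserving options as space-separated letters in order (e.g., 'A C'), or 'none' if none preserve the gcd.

Answer: B D

Derivation:
Old gcd = 3; gcd of others (without N[3]) = 3
New gcd for candidate v: gcd(3, v). Preserves old gcd iff gcd(3, v) = 3.
  Option A: v=11, gcd(3,11)=1 -> changes
  Option B: v=33, gcd(3,33)=3 -> preserves
  Option C: v=23, gcd(3,23)=1 -> changes
  Option D: v=9, gcd(3,9)=3 -> preserves
  Option E: v=58, gcd(3,58)=1 -> changes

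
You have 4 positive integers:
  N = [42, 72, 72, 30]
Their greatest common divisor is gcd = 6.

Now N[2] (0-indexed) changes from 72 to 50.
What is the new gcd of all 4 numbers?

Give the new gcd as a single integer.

Numbers: [42, 72, 72, 30], gcd = 6
Change: index 2, 72 -> 50
gcd of the OTHER numbers (without index 2): gcd([42, 72, 30]) = 6
New gcd = gcd(g_others, new_val) = gcd(6, 50) = 2

Answer: 2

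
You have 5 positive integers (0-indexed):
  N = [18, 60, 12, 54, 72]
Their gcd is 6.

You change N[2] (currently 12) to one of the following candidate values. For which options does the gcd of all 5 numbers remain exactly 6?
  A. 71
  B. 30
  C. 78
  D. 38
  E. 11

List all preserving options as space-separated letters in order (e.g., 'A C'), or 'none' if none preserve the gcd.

Answer: B C

Derivation:
Old gcd = 6; gcd of others (without N[2]) = 6
New gcd for candidate v: gcd(6, v). Preserves old gcd iff gcd(6, v) = 6.
  Option A: v=71, gcd(6,71)=1 -> changes
  Option B: v=30, gcd(6,30)=6 -> preserves
  Option C: v=78, gcd(6,78)=6 -> preserves
  Option D: v=38, gcd(6,38)=2 -> changes
  Option E: v=11, gcd(6,11)=1 -> changes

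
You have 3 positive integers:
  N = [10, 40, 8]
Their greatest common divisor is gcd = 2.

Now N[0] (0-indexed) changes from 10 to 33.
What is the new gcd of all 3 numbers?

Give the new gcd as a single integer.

Answer: 1

Derivation:
Numbers: [10, 40, 8], gcd = 2
Change: index 0, 10 -> 33
gcd of the OTHER numbers (without index 0): gcd([40, 8]) = 8
New gcd = gcd(g_others, new_val) = gcd(8, 33) = 1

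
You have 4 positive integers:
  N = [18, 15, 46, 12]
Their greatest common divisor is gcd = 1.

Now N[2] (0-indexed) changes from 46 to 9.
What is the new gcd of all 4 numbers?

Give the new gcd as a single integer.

Answer: 3

Derivation:
Numbers: [18, 15, 46, 12], gcd = 1
Change: index 2, 46 -> 9
gcd of the OTHER numbers (without index 2): gcd([18, 15, 12]) = 3
New gcd = gcd(g_others, new_val) = gcd(3, 9) = 3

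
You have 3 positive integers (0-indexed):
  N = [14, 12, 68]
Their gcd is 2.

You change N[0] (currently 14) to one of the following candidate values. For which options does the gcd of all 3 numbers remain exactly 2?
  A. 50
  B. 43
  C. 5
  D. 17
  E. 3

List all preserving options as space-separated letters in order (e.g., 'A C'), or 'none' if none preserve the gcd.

Answer: A

Derivation:
Old gcd = 2; gcd of others (without N[0]) = 4
New gcd for candidate v: gcd(4, v). Preserves old gcd iff gcd(4, v) = 2.
  Option A: v=50, gcd(4,50)=2 -> preserves
  Option B: v=43, gcd(4,43)=1 -> changes
  Option C: v=5, gcd(4,5)=1 -> changes
  Option D: v=17, gcd(4,17)=1 -> changes
  Option E: v=3, gcd(4,3)=1 -> changes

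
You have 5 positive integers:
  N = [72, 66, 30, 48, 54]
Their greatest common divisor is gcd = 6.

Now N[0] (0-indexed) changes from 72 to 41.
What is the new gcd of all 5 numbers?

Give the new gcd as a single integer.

Numbers: [72, 66, 30, 48, 54], gcd = 6
Change: index 0, 72 -> 41
gcd of the OTHER numbers (without index 0): gcd([66, 30, 48, 54]) = 6
New gcd = gcd(g_others, new_val) = gcd(6, 41) = 1

Answer: 1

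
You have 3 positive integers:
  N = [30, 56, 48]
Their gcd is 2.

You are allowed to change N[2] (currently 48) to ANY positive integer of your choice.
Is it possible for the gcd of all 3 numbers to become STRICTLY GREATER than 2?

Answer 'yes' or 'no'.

Current gcd = 2
gcd of all OTHER numbers (without N[2]=48): gcd([30, 56]) = 2
The new gcd after any change is gcd(2, new_value).
This can be at most 2.
Since 2 = old gcd 2, the gcd can only stay the same or decrease.

Answer: no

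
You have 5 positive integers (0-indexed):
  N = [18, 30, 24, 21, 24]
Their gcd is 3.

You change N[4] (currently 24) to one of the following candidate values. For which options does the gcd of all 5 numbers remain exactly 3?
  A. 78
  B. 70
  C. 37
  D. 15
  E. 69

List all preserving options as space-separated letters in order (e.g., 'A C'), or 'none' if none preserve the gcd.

Old gcd = 3; gcd of others (without N[4]) = 3
New gcd for candidate v: gcd(3, v). Preserves old gcd iff gcd(3, v) = 3.
  Option A: v=78, gcd(3,78)=3 -> preserves
  Option B: v=70, gcd(3,70)=1 -> changes
  Option C: v=37, gcd(3,37)=1 -> changes
  Option D: v=15, gcd(3,15)=3 -> preserves
  Option E: v=69, gcd(3,69)=3 -> preserves

Answer: A D E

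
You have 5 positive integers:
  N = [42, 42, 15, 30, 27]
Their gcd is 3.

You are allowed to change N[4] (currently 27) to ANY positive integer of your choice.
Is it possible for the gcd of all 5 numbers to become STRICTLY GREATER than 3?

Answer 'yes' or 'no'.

Current gcd = 3
gcd of all OTHER numbers (without N[4]=27): gcd([42, 42, 15, 30]) = 3
The new gcd after any change is gcd(3, new_value).
This can be at most 3.
Since 3 = old gcd 3, the gcd can only stay the same or decrease.

Answer: no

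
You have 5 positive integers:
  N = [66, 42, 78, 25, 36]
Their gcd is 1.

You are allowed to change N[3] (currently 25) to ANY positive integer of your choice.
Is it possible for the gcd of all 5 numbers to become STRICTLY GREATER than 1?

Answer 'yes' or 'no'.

Current gcd = 1
gcd of all OTHER numbers (without N[3]=25): gcd([66, 42, 78, 36]) = 6
The new gcd after any change is gcd(6, new_value).
This can be at most 6.
Since 6 > old gcd 1, the gcd CAN increase (e.g., set N[3] = 6).

Answer: yes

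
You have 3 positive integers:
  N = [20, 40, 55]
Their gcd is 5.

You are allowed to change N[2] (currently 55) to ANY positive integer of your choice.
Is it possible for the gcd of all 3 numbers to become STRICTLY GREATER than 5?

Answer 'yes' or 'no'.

Answer: yes

Derivation:
Current gcd = 5
gcd of all OTHER numbers (without N[2]=55): gcd([20, 40]) = 20
The new gcd after any change is gcd(20, new_value).
This can be at most 20.
Since 20 > old gcd 5, the gcd CAN increase (e.g., set N[2] = 20).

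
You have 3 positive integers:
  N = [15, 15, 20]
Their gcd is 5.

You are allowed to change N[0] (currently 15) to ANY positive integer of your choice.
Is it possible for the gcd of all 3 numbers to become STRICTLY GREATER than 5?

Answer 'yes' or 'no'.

Current gcd = 5
gcd of all OTHER numbers (without N[0]=15): gcd([15, 20]) = 5
The new gcd after any change is gcd(5, new_value).
This can be at most 5.
Since 5 = old gcd 5, the gcd can only stay the same or decrease.

Answer: no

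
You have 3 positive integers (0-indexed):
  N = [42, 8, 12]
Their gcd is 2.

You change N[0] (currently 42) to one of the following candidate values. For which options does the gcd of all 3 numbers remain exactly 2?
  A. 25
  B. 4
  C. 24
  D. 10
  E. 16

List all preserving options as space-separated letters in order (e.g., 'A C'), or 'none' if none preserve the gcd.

Answer: D

Derivation:
Old gcd = 2; gcd of others (without N[0]) = 4
New gcd for candidate v: gcd(4, v). Preserves old gcd iff gcd(4, v) = 2.
  Option A: v=25, gcd(4,25)=1 -> changes
  Option B: v=4, gcd(4,4)=4 -> changes
  Option C: v=24, gcd(4,24)=4 -> changes
  Option D: v=10, gcd(4,10)=2 -> preserves
  Option E: v=16, gcd(4,16)=4 -> changes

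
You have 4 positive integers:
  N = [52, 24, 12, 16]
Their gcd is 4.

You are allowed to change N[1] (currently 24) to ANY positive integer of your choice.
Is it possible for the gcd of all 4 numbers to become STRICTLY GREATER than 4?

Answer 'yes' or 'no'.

Current gcd = 4
gcd of all OTHER numbers (without N[1]=24): gcd([52, 12, 16]) = 4
The new gcd after any change is gcd(4, new_value).
This can be at most 4.
Since 4 = old gcd 4, the gcd can only stay the same or decrease.

Answer: no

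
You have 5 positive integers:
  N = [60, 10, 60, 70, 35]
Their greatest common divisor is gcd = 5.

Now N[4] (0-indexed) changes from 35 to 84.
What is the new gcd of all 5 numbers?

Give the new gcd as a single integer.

Answer: 2

Derivation:
Numbers: [60, 10, 60, 70, 35], gcd = 5
Change: index 4, 35 -> 84
gcd of the OTHER numbers (without index 4): gcd([60, 10, 60, 70]) = 10
New gcd = gcd(g_others, new_val) = gcd(10, 84) = 2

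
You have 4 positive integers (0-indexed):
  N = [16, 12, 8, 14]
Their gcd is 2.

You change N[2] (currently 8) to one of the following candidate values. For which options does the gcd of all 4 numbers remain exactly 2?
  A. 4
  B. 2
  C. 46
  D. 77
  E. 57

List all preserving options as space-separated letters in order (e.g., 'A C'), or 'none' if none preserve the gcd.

Answer: A B C

Derivation:
Old gcd = 2; gcd of others (without N[2]) = 2
New gcd for candidate v: gcd(2, v). Preserves old gcd iff gcd(2, v) = 2.
  Option A: v=4, gcd(2,4)=2 -> preserves
  Option B: v=2, gcd(2,2)=2 -> preserves
  Option C: v=46, gcd(2,46)=2 -> preserves
  Option D: v=77, gcd(2,77)=1 -> changes
  Option E: v=57, gcd(2,57)=1 -> changes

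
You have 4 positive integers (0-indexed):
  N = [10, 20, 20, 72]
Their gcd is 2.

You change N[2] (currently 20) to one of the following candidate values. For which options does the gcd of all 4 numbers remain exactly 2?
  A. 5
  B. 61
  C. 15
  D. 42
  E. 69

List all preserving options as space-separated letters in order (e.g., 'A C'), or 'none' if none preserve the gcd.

Old gcd = 2; gcd of others (without N[2]) = 2
New gcd for candidate v: gcd(2, v). Preserves old gcd iff gcd(2, v) = 2.
  Option A: v=5, gcd(2,5)=1 -> changes
  Option B: v=61, gcd(2,61)=1 -> changes
  Option C: v=15, gcd(2,15)=1 -> changes
  Option D: v=42, gcd(2,42)=2 -> preserves
  Option E: v=69, gcd(2,69)=1 -> changes

Answer: D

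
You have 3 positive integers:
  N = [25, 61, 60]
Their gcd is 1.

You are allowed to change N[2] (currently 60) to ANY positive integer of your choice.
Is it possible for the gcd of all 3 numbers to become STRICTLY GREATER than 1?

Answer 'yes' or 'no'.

Answer: no

Derivation:
Current gcd = 1
gcd of all OTHER numbers (without N[2]=60): gcd([25, 61]) = 1
The new gcd after any change is gcd(1, new_value).
This can be at most 1.
Since 1 = old gcd 1, the gcd can only stay the same or decrease.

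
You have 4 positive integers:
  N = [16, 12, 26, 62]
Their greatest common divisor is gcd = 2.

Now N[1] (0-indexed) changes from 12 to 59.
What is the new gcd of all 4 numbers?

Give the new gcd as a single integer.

Answer: 1

Derivation:
Numbers: [16, 12, 26, 62], gcd = 2
Change: index 1, 12 -> 59
gcd of the OTHER numbers (without index 1): gcd([16, 26, 62]) = 2
New gcd = gcd(g_others, new_val) = gcd(2, 59) = 1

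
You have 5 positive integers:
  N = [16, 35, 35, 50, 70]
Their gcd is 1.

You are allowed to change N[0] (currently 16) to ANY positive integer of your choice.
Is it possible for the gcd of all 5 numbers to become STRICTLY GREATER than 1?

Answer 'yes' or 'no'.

Answer: yes

Derivation:
Current gcd = 1
gcd of all OTHER numbers (without N[0]=16): gcd([35, 35, 50, 70]) = 5
The new gcd after any change is gcd(5, new_value).
This can be at most 5.
Since 5 > old gcd 1, the gcd CAN increase (e.g., set N[0] = 5).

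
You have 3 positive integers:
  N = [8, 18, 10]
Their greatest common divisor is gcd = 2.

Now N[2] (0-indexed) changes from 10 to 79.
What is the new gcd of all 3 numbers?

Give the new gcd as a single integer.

Answer: 1

Derivation:
Numbers: [8, 18, 10], gcd = 2
Change: index 2, 10 -> 79
gcd of the OTHER numbers (without index 2): gcd([8, 18]) = 2
New gcd = gcd(g_others, new_val) = gcd(2, 79) = 1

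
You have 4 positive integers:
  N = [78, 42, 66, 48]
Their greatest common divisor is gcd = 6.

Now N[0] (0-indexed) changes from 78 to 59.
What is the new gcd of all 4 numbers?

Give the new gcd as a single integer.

Answer: 1

Derivation:
Numbers: [78, 42, 66, 48], gcd = 6
Change: index 0, 78 -> 59
gcd of the OTHER numbers (without index 0): gcd([42, 66, 48]) = 6
New gcd = gcd(g_others, new_val) = gcd(6, 59) = 1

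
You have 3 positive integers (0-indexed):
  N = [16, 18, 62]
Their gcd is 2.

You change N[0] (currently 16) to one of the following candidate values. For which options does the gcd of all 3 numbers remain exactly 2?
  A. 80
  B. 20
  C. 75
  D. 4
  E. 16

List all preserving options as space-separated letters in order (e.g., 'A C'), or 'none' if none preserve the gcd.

Old gcd = 2; gcd of others (without N[0]) = 2
New gcd for candidate v: gcd(2, v). Preserves old gcd iff gcd(2, v) = 2.
  Option A: v=80, gcd(2,80)=2 -> preserves
  Option B: v=20, gcd(2,20)=2 -> preserves
  Option C: v=75, gcd(2,75)=1 -> changes
  Option D: v=4, gcd(2,4)=2 -> preserves
  Option E: v=16, gcd(2,16)=2 -> preserves

Answer: A B D E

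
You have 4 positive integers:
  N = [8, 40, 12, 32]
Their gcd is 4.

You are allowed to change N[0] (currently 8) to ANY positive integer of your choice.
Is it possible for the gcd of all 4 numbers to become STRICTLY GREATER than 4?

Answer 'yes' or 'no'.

Current gcd = 4
gcd of all OTHER numbers (without N[0]=8): gcd([40, 12, 32]) = 4
The new gcd after any change is gcd(4, new_value).
This can be at most 4.
Since 4 = old gcd 4, the gcd can only stay the same or decrease.

Answer: no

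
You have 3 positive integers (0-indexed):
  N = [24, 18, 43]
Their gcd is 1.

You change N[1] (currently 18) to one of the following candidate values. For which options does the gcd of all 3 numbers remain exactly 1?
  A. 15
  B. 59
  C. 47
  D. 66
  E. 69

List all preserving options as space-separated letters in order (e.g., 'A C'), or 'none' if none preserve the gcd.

Old gcd = 1; gcd of others (without N[1]) = 1
New gcd for candidate v: gcd(1, v). Preserves old gcd iff gcd(1, v) = 1.
  Option A: v=15, gcd(1,15)=1 -> preserves
  Option B: v=59, gcd(1,59)=1 -> preserves
  Option C: v=47, gcd(1,47)=1 -> preserves
  Option D: v=66, gcd(1,66)=1 -> preserves
  Option E: v=69, gcd(1,69)=1 -> preserves

Answer: A B C D E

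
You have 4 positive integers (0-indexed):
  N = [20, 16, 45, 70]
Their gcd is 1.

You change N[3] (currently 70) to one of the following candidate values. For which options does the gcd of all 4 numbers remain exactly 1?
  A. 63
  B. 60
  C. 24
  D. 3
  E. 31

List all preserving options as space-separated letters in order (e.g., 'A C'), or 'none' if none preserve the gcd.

Answer: A B C D E

Derivation:
Old gcd = 1; gcd of others (without N[3]) = 1
New gcd for candidate v: gcd(1, v). Preserves old gcd iff gcd(1, v) = 1.
  Option A: v=63, gcd(1,63)=1 -> preserves
  Option B: v=60, gcd(1,60)=1 -> preserves
  Option C: v=24, gcd(1,24)=1 -> preserves
  Option D: v=3, gcd(1,3)=1 -> preserves
  Option E: v=31, gcd(1,31)=1 -> preserves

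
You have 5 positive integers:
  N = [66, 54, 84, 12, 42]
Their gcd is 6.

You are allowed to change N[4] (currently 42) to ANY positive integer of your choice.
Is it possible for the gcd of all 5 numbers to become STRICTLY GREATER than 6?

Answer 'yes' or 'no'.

Current gcd = 6
gcd of all OTHER numbers (without N[4]=42): gcd([66, 54, 84, 12]) = 6
The new gcd after any change is gcd(6, new_value).
This can be at most 6.
Since 6 = old gcd 6, the gcd can only stay the same or decrease.

Answer: no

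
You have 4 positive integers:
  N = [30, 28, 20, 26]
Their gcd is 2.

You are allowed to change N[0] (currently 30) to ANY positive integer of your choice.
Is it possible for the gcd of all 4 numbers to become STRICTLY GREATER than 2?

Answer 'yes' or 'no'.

Current gcd = 2
gcd of all OTHER numbers (without N[0]=30): gcd([28, 20, 26]) = 2
The new gcd after any change is gcd(2, new_value).
This can be at most 2.
Since 2 = old gcd 2, the gcd can only stay the same or decrease.

Answer: no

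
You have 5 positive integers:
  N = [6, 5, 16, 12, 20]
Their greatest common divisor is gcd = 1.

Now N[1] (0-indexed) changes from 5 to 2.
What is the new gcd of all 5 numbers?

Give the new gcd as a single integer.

Numbers: [6, 5, 16, 12, 20], gcd = 1
Change: index 1, 5 -> 2
gcd of the OTHER numbers (without index 1): gcd([6, 16, 12, 20]) = 2
New gcd = gcd(g_others, new_val) = gcd(2, 2) = 2

Answer: 2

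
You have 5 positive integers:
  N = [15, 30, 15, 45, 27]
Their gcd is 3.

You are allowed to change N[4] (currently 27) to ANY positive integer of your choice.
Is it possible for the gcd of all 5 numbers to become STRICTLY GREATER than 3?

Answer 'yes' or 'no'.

Current gcd = 3
gcd of all OTHER numbers (without N[4]=27): gcd([15, 30, 15, 45]) = 15
The new gcd after any change is gcd(15, new_value).
This can be at most 15.
Since 15 > old gcd 3, the gcd CAN increase (e.g., set N[4] = 15).

Answer: yes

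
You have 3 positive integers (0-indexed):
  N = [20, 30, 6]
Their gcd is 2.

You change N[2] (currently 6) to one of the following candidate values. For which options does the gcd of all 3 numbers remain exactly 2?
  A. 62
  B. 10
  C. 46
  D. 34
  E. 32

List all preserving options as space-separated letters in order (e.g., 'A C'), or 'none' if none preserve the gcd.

Old gcd = 2; gcd of others (without N[2]) = 10
New gcd for candidate v: gcd(10, v). Preserves old gcd iff gcd(10, v) = 2.
  Option A: v=62, gcd(10,62)=2 -> preserves
  Option B: v=10, gcd(10,10)=10 -> changes
  Option C: v=46, gcd(10,46)=2 -> preserves
  Option D: v=34, gcd(10,34)=2 -> preserves
  Option E: v=32, gcd(10,32)=2 -> preserves

Answer: A C D E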